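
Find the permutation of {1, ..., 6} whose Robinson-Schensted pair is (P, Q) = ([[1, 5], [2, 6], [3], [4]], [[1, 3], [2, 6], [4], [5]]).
4 3 6 2 1 5

Reverse the RSK construction: for i from n down to 1, find the cell of Q containing i, remove the entry at that cell from P, and reverse-bump it up through P; the value ejected from row 1 is w(i).

Step i=6: Q has 6 at row 2, column 2; remove 6 from row 2 of P and reverse-bump: 6 enters row 1 and ejects 5. So w(6) = 5. P is now [[1, 6], [2], [3], [4]].
Step i=5: Q has 5 at row 4, column 1; remove 4 from row 4 of P and reverse-bump: 4 enters row 3 and ejects 3; 3 enters row 2 and ejects 2; 2 enters row 1 and ejects 1. So w(5) = 1. P is now [[2, 6], [3], [4]].
Step i=4: Q has 4 at row 3, column 1; remove 4 from row 3 of P and reverse-bump: 4 enters row 2 and ejects 3; 3 enters row 1 and ejects 2. So w(4) = 2. P is now [[3, 6], [4]].
Step i=3: Q has 3 at row 1, column 2; remove that cell from P, ejecting 6. So w(3) = 6. P is now [[3], [4]].
Step i=2: Q has 2 at row 2, column 1; remove 4 from row 2 of P and reverse-bump: 4 enters row 1 and ejects 3. So w(2) = 3. P is now [[4]].
Step i=1: Q has 1 at row 1, column 1; remove that cell from P, ejecting 4. So w(1) = 4. P is now [].

So w = 4 3 6 2 1 5.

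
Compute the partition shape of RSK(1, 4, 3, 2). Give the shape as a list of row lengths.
[2, 1, 1]

RSK row insertion gives P = [[1, 2], [3], [4]], which has shape [2, 1, 1].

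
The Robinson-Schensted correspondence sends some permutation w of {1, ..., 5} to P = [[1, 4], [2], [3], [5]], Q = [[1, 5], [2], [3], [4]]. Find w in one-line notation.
5 3 2 1 4

Reverse RSK: for i = n, n-1, ..., 1, locate i in Q, remove the corresponding corner cell from P, and reverse-bump its entry up through P; the value ejected from row 1 is w(i).

So w = 5 3 2 1 4.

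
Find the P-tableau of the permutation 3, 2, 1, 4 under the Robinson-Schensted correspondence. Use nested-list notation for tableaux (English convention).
P = [[1, 4], [2], [3]]

Insert 3: appended to row 1. P = [[3]].
Insert 2: 2 bumps 3 from row 1; 3 starts row 2. P = [[2], [3]].
Insert 1: 1 bumps 2 from row 1; 2 bumps 3 from row 2; 3 starts row 3. P = [[1], [2], [3]].
Insert 4: appended to row 1. P = [[1, 4], [2], [3]].

So P = [[1, 4], [2], [3]].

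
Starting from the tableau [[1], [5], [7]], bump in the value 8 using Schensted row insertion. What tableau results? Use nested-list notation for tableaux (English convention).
8 is larger than every entry of row 1, so it is appended to row 1. The new tableau is [[1, 8], [5], [7]].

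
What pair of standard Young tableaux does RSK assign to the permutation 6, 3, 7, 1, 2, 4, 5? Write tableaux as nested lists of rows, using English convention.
P = [[1, 2, 4, 5], [3, 7], [6]], Q = [[1, 3, 6, 7], [2, 5], [4]]

Insert each entry of the permutation into P by Schensted row insertion, recording in Q the position of each new cell.

After inserting 6: P = [[6]].
After inserting 3: P = [[3], [6]].
After inserting 7: P = [[3, 7], [6]].
After inserting 1: P = [[1, 7], [3], [6]].
After inserting 2: P = [[1, 2], [3, 7], [6]].
After inserting 4: P = [[1, 2, 4], [3, 7], [6]].
After inserting 5: P = [[1, 2, 4, 5], [3, 7], [6]].

So P = [[1, 2, 4, 5], [3, 7], [6]], Q = [[1, 3, 6, 7], [2, 5], [4]].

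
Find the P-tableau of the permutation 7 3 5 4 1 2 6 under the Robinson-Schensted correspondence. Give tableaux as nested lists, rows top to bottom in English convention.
P = [[1, 2, 6], [3, 4], [5], [7]]

After inserting 7: P = [[7]].
After inserting 3: P = [[3], [7]].
After inserting 5: P = [[3, 5], [7]].
After inserting 4: P = [[3, 4], [5], [7]].
After inserting 1: P = [[1, 4], [3], [5], [7]].
After inserting 2: P = [[1, 2], [3, 4], [5], [7]].
After inserting 6: P = [[1, 2, 6], [3, 4], [5], [7]].

So P = [[1, 2, 6], [3, 4], [5], [7]].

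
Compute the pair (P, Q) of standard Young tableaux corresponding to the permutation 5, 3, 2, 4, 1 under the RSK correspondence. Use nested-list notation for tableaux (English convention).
P = [[1, 4], [2], [3], [5]], Q = [[1, 4], [2], [3], [5]]

Insert each entry of the permutation into P by Schensted row insertion, recording in Q the position of each new cell.

Insert 5: appended to row 1. P = [[5]].
Insert 3: 3 bumps 5 from row 1; 5 starts row 2. P = [[3], [5]].
Insert 2: 2 bumps 3 from row 1; 3 bumps 5 from row 2; 5 starts row 3. P = [[2], [3], [5]].
Insert 4: appended to row 1. P = [[2, 4], [3], [5]].
Insert 1: 1 bumps 2 from row 1; 2 bumps 3 from row 2; 3 bumps 5 from row 3; 5 starts row 4. P = [[1, 4], [2], [3], [5]].

So P = [[1, 4], [2], [3], [5]], Q = [[1, 4], [2], [3], [5]].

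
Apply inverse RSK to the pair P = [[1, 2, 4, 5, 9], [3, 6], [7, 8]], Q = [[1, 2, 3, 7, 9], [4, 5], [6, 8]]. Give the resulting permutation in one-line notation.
1 7 8 3 4 2 6 5 9

Reverse the RSK construction: for i from n down to 1, find the cell of Q containing i, remove the entry at that cell from P, and reverse-bump it up through P; the value ejected from row 1 is w(i).

Step i=9: Q has 9 at row 1, column 5; remove that cell from P, ejecting 9. So w(9) = 9. P is now [[1, 2, 4, 5], [3, 6], [7, 8]].
Step i=8: Q has 8 at row 3, column 2; remove 8 from row 3 of P and reverse-bump: 8 enters row 2 and ejects 6; 6 enters row 1 and ejects 5. So w(8) = 5. P is now [[1, 2, 4, 6], [3, 8], [7]].
Step i=7: Q has 7 at row 1, column 4; remove that cell from P, ejecting 6. So w(7) = 6. P is now [[1, 2, 4], [3, 8], [7]].
Step i=6: Q has 6 at row 3, column 1; remove 7 from row 3 of P and reverse-bump: 7 enters row 2 and ejects 3; 3 enters row 1 and ejects 2. So w(6) = 2. P is now [[1, 3, 4], [7, 8]].
Step i=5: Q has 5 at row 2, column 2; remove 8 from row 2 of P and reverse-bump: 8 enters row 1 and ejects 4. So w(5) = 4. P is now [[1, 3, 8], [7]].
Step i=4: Q has 4 at row 2, column 1; remove 7 from row 2 of P and reverse-bump: 7 enters row 1 and ejects 3. So w(4) = 3. P is now [[1, 7, 8]].
Step i=3: Q has 3 at row 1, column 3; remove that cell from P, ejecting 8. So w(3) = 8. P is now [[1, 7]].
Step i=2: Q has 2 at row 1, column 2; remove that cell from P, ejecting 7. So w(2) = 7. P is now [[1]].
Step i=1: Q has 1 at row 1, column 1; remove that cell from P, ejecting 1. So w(1) = 1. P is now [].

So w = 1 7 8 3 4 2 6 5 9.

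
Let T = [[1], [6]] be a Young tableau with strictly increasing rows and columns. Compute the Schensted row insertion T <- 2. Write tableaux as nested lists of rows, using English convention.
2 is larger than every entry of row 1, so it is appended to row 1. The new tableau is [[1, 2], [6]].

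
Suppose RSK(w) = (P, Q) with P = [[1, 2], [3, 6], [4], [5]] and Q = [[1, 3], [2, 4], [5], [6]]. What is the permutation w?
5 1 6 4 3 2

Reverse the RSK construction: for i from n down to 1, find the cell of Q containing i, remove the entry at that cell from P, and reverse-bump it up through P; the value ejected from row 1 is w(i).

Step i=6: Q has 6 at row 4, column 1; remove 5 from row 4 of P and reverse-bump: 5 enters row 3 and ejects 4; 4 enters row 2 and ejects 3; 3 enters row 1 and ejects 2. So w(6) = 2. P is now [[1, 3], [4, 6], [5]].
Step i=5: Q has 5 at row 3, column 1; remove 5 from row 3 of P and reverse-bump: 5 enters row 2 and ejects 4; 4 enters row 1 and ejects 3. So w(5) = 3. P is now [[1, 4], [5, 6]].
Step i=4: Q has 4 at row 2, column 2; remove 6 from row 2 of P and reverse-bump: 6 enters row 1 and ejects 4. So w(4) = 4. P is now [[1, 6], [5]].
Step i=3: Q has 3 at row 1, column 2; remove that cell from P, ejecting 6. So w(3) = 6. P is now [[1], [5]].
Step i=2: Q has 2 at row 2, column 1; remove 5 from row 2 of P and reverse-bump: 5 enters row 1 and ejects 1. So w(2) = 1. P is now [[5]].
Step i=1: Q has 1 at row 1, column 1; remove that cell from P, ejecting 5. So w(1) = 5. P is now [].

So w = 5 1 6 4 3 2.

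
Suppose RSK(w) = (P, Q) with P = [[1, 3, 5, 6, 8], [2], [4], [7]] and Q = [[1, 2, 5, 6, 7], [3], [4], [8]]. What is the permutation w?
2 7 4 3 5 6 8 1

Reverse the RSK construction: for i from n down to 1, find the cell of Q containing i, remove the entry at that cell from P, and reverse-bump it up through P; the value ejected from row 1 is w(i).

Step i=8: Q has 8 at row 4, column 1; remove 7 from row 4 of P and reverse-bump: 7 enters row 3 and ejects 4; 4 enters row 2 and ejects 2; 2 enters row 1 and ejects 1. So w(8) = 1. P is now [[2, 3, 5, 6, 8], [4], [7]].
Step i=7: Q has 7 at row 1, column 5; remove that cell from P, ejecting 8. So w(7) = 8. P is now [[2, 3, 5, 6], [4], [7]].
Step i=6: Q has 6 at row 1, column 4; remove that cell from P, ejecting 6. So w(6) = 6. P is now [[2, 3, 5], [4], [7]].
Step i=5: Q has 5 at row 1, column 3; remove that cell from P, ejecting 5. So w(5) = 5. P is now [[2, 3], [4], [7]].
Step i=4: Q has 4 at row 3, column 1; remove 7 from row 3 of P and reverse-bump: 7 enters row 2 and ejects 4; 4 enters row 1 and ejects 3. So w(4) = 3. P is now [[2, 4], [7]].
Step i=3: Q has 3 at row 2, column 1; remove 7 from row 2 of P and reverse-bump: 7 enters row 1 and ejects 4. So w(3) = 4. P is now [[2, 7]].
Step i=2: Q has 2 at row 1, column 2; remove that cell from P, ejecting 7. So w(2) = 7. P is now [[2]].
Step i=1: Q has 1 at row 1, column 1; remove that cell from P, ejecting 2. So w(1) = 2. P is now [].

So w = 2 7 4 3 5 6 8 1.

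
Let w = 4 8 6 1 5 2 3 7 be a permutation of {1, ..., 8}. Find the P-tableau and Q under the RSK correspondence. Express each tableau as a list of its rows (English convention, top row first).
P = [[1, 2, 3, 7], [4, 5], [6], [8]], Q = [[1, 2, 7, 8], [3, 5], [4], [6]]

Insert each entry of the permutation into P by Schensted row insertion, recording in Q the position of each new cell.

Insert 4: appended to row 1. P = [[4]].
Insert 8: appended to row 1. P = [[4, 8]].
Insert 6: 6 bumps 8 from row 1; 8 starts row 2. P = [[4, 6], [8]].
Insert 1: 1 bumps 4 from row 1; 4 bumps 8 from row 2; 8 starts row 3. P = [[1, 6], [4], [8]].
Insert 5: 5 bumps 6 from row 1; 6 appends to row 2. P = [[1, 5], [4, 6], [8]].
Insert 2: 2 bumps 5 from row 1; 5 bumps 6 from row 2; 6 bumps 8 from row 3; 8 starts row 4. P = [[1, 2], [4, 5], [6], [8]].
Insert 3: appended to row 1. P = [[1, 2, 3], [4, 5], [6], [8]].
Insert 7: appended to row 1. P = [[1, 2, 3, 7], [4, 5], [6], [8]].

So P = [[1, 2, 3, 7], [4, 5], [6], [8]], Q = [[1, 2, 7, 8], [3, 5], [4], [6]].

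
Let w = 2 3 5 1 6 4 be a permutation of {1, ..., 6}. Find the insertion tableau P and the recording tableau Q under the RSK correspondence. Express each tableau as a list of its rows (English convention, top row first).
Insert each entry of the permutation into P by Schensted row insertion, recording in Q the position of each new cell.

Insert 2: appended to row 1. P = [[2]].
Insert 3: appended to row 1. P = [[2, 3]].
Insert 5: appended to row 1. P = [[2, 3, 5]].
Insert 1: 1 bumps 2 from row 1; 2 starts row 2. P = [[1, 3, 5], [2]].
Insert 6: appended to row 1. P = [[1, 3, 5, 6], [2]].
Insert 4: 4 bumps 5 from row 1; 5 appends to row 2. P = [[1, 3, 4, 6], [2, 5]].

So P = [[1, 3, 4, 6], [2, 5]], Q = [[1, 2, 3, 5], [4, 6]].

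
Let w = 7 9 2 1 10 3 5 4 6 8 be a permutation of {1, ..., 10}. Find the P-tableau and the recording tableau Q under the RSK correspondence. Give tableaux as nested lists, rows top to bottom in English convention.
P = [[1, 3, 4, 6, 8], [2, 5, 10], [7, 9]], Q = [[1, 2, 5, 9, 10], [3, 6, 7], [4, 8]]

Insert each entry of the permutation into P by Schensted row insertion, recording in Q the position of each new cell.

Insert 7: appended to row 1. P = [[7]].
Insert 9: appended to row 1. P = [[7, 9]].
Insert 2: 2 bumps 7 from row 1; 7 starts row 2. P = [[2, 9], [7]].
Insert 1: 1 bumps 2 from row 1; 2 bumps 7 from row 2; 7 starts row 3. P = [[1, 9], [2], [7]].
Insert 10: appended to row 1. P = [[1, 9, 10], [2], [7]].
Insert 3: 3 bumps 9 from row 1; 9 appends to row 2. P = [[1, 3, 10], [2, 9], [7]].
Insert 5: 5 bumps 10 from row 1; 10 appends to row 2. P = [[1, 3, 5], [2, 9, 10], [7]].
Insert 4: 4 bumps 5 from row 1; 5 bumps 9 from row 2; 9 appends to row 3. P = [[1, 3, 4], [2, 5, 10], [7, 9]].
Insert 6: appended to row 1. P = [[1, 3, 4, 6], [2, 5, 10], [7, 9]].
Insert 8: appended to row 1. P = [[1, 3, 4, 6, 8], [2, 5, 10], [7, 9]].

So P = [[1, 3, 4, 6, 8], [2, 5, 10], [7, 9]], Q = [[1, 2, 5, 9, 10], [3, 6, 7], [4, 8]].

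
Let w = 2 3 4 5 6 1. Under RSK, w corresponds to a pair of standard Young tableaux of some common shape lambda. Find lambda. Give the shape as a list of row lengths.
[5, 1]

Row-insert each entry into an empty tableau.

After inserting 2: P = [[2]].
After inserting 3: P = [[2, 3]].
After inserting 4: P = [[2, 3, 4]].
After inserting 5: P = [[2, 3, 4, 5]].
After inserting 6: P = [[2, 3, 4, 5, 6]].
After inserting 1: P = [[1, 3, 4, 5, 6], [2]].

The final insertion tableau P = [[1, 3, 4, 5, 6], [2]] has shape [5, 1].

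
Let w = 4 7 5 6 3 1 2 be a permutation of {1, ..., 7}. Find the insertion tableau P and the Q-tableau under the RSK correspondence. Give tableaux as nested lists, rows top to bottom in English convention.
P = [[1, 2, 6], [3, 5], [4], [7]], Q = [[1, 2, 4], [3, 7], [5], [6]]

Insert each entry of the permutation into P by Schensted row insertion, recording in Q the position of each new cell.

After inserting 4: P = [[4]].
After inserting 7: P = [[4, 7]].
After inserting 5: P = [[4, 5], [7]].
After inserting 6: P = [[4, 5, 6], [7]].
After inserting 3: P = [[3, 5, 6], [4], [7]].
After inserting 1: P = [[1, 5, 6], [3], [4], [7]].
After inserting 2: P = [[1, 2, 6], [3, 5], [4], [7]].

So P = [[1, 2, 6], [3, 5], [4], [7]], Q = [[1, 2, 4], [3, 7], [5], [6]].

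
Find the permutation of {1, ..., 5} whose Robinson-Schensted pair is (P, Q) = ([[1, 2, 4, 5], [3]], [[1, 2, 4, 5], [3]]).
1 3 2 4 5

Reverse the RSK construction: for i from n down to 1, find the cell of Q containing i, remove the entry at that cell from P, and reverse-bump it up through P; the value ejected from row 1 is w(i).

Step i=5: Q has 5 at row 1, column 4; remove that cell from P, ejecting 5. So w(5) = 5. P is now [[1, 2, 4], [3]].
Step i=4: Q has 4 at row 1, column 3; remove that cell from P, ejecting 4. So w(4) = 4. P is now [[1, 2], [3]].
Step i=3: Q has 3 at row 2, column 1; remove 3 from row 2 of P and reverse-bump: 3 enters row 1 and ejects 2. So w(3) = 2. P is now [[1, 3]].
Step i=2: Q has 2 at row 1, column 2; remove that cell from P, ejecting 3. So w(2) = 3. P is now [[1]].
Step i=1: Q has 1 at row 1, column 1; remove that cell from P, ejecting 1. So w(1) = 1. P is now [].

So w = 1 3 2 4 5.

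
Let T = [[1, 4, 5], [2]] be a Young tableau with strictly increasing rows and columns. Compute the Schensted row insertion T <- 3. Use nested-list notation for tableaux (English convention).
[[1, 3, 5], [2, 4]]

In row 1, 3 replaces 4 (the leftmost entry greater than 3); 4 is bumped to row 2. 4 is appended to row 2. The new tableau is [[1, 3, 5], [2, 4]].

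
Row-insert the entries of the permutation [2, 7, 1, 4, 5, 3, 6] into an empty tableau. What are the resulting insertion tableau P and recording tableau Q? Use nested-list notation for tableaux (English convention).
Insert each entry of the permutation into P by Schensted row insertion, recording in Q the position of each new cell.

Insert 2: appended to row 1. P = [[2]].
Insert 7: appended to row 1. P = [[2, 7]].
Insert 1: 1 bumps 2 from row 1; 2 starts row 2. P = [[1, 7], [2]].
Insert 4: 4 bumps 7 from row 1; 7 appends to row 2. P = [[1, 4], [2, 7]].
Insert 5: appended to row 1. P = [[1, 4, 5], [2, 7]].
Insert 3: 3 bumps 4 from row 1; 4 bumps 7 from row 2; 7 starts row 3. P = [[1, 3, 5], [2, 4], [7]].
Insert 6: appended to row 1. P = [[1, 3, 5, 6], [2, 4], [7]].

So P = [[1, 3, 5, 6], [2, 4], [7]], Q = [[1, 2, 5, 7], [3, 4], [6]].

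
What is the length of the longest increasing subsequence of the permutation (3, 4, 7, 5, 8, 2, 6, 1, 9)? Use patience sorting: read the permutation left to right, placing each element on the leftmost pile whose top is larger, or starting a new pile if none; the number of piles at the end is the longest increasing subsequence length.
5

3: new pile. tops = [3]
4: new pile. tops = [3, 4]
7: new pile. tops = [3, 4, 7]
5: onto pile 3 (replacing 7). tops = [3, 4, 5]
8: new pile. tops = [3, 4, 5, 8]
2: onto pile 1 (replacing 3). tops = [2, 4, 5, 8]
6: onto pile 4 (replacing 8). tops = [2, 4, 5, 6]
1: onto pile 1 (replacing 2). tops = [1, 4, 5, 6]
9: new pile. tops = [1, 4, 5, 6, 9]

5 piles, so the longest increasing subsequence has length 5.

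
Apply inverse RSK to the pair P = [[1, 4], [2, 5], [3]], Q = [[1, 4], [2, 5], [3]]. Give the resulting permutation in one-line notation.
3 2 1 5 4

Reverse the RSK construction: for i from n down to 1, find the cell of Q containing i, remove the entry at that cell from P, and reverse-bump it up through P; the value ejected from row 1 is w(i).

Step i=5: Q has 5 at row 2, column 2; remove 5 from row 2 of P and reverse-bump: 5 enters row 1 and ejects 4. So w(5) = 4. P is now [[1, 5], [2], [3]].
Step i=4: Q has 4 at row 1, column 2; remove that cell from P, ejecting 5. So w(4) = 5. P is now [[1], [2], [3]].
Step i=3: Q has 3 at row 3, column 1; remove 3 from row 3 of P and reverse-bump: 3 enters row 2 and ejects 2; 2 enters row 1 and ejects 1. So w(3) = 1. P is now [[2], [3]].
Step i=2: Q has 2 at row 2, column 1; remove 3 from row 2 of P and reverse-bump: 3 enters row 1 and ejects 2. So w(2) = 2. P is now [[3]].
Step i=1: Q has 1 at row 1, column 1; remove that cell from P, ejecting 3. So w(1) = 3. P is now [].

So w = 3 2 1 5 4.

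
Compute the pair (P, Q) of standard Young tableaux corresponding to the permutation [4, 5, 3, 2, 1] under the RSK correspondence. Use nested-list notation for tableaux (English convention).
Insert each entry of the permutation into P by Schensted row insertion, recording in Q the position of each new cell.

Insert 4: appended to row 1. P = [[4]], Q = [[1]].
Insert 5: appended to row 1. P = [[4, 5]], Q = [[1, 2]].
Insert 3: 3 bumps 4 from row 1; 4 starts row 2. P = [[3, 5], [4]], Q = [[1, 2], [3]].
Insert 2: 2 bumps 3 from row 1; 3 bumps 4 from row 2; 4 starts row 3. P = [[2, 5], [3], [4]], Q = [[1, 2], [3], [4]].
Insert 1: 1 bumps 2 from row 1; 2 bumps 3 from row 2; 3 bumps 4 from row 3; 4 starts row 4. P = [[1, 5], [2], [3], [4]], Q = [[1, 2], [3], [4], [5]].

So P = [[1, 5], [2], [3], [4]], Q = [[1, 2], [3], [4], [5]].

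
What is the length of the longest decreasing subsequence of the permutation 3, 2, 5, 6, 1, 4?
3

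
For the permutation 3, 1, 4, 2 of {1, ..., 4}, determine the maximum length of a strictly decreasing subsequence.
2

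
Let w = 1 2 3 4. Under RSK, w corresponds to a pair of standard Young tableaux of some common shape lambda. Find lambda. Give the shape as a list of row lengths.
RSK row insertion gives P = [[1, 2, 3, 4]], which has shape [4].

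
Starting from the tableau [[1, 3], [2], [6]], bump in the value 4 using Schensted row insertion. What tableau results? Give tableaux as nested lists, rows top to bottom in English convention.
[[1, 3, 4], [2], [6]]

4 is larger than every entry of row 1, so it is appended to row 1. The new tableau is [[1, 3, 4], [2], [6]].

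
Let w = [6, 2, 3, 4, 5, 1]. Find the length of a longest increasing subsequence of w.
4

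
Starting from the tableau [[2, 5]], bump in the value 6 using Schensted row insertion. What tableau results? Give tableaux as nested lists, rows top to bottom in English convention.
6 is larger than every entry of row 1, so it is appended to row 1. The new tableau is [[2, 5, 6]].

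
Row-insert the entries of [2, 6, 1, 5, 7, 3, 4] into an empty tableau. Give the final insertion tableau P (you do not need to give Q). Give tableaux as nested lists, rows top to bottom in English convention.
Insert 2: appended to row 1. P = [[2]].
Insert 6: appended to row 1. P = [[2, 6]].
Insert 1: 1 bumps 2 from row 1; 2 starts row 2. P = [[1, 6], [2]].
Insert 5: 5 bumps 6 from row 1; 6 appends to row 2. P = [[1, 5], [2, 6]].
Insert 7: appended to row 1. P = [[1, 5, 7], [2, 6]].
Insert 3: 3 bumps 5 from row 1; 5 bumps 6 from row 2; 6 starts row 3. P = [[1, 3, 7], [2, 5], [6]].
Insert 4: 4 bumps 7 from row 1; 7 appends to row 2. P = [[1, 3, 4], [2, 5, 7], [6]].

So P = [[1, 3, 4], [2, 5, 7], [6]].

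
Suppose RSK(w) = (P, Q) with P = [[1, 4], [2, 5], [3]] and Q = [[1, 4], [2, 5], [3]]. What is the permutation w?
3 2 1 5 4

Reverse RSK: for i = n, n-1, ..., 1, locate i in Q, remove the corresponding corner cell from P, and reverse-bump its entry up through P; the value ejected from row 1 is w(i).

So w = 3 2 1 5 4.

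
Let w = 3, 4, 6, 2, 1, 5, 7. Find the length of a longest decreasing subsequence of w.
3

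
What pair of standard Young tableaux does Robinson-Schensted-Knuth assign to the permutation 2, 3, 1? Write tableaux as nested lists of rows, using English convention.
P = [[1, 3], [2]], Q = [[1, 2], [3]]

Insert each entry of the permutation into P by Schensted row insertion, recording in Q the position of each new cell.

Insert 2: appended to row 1. P = [[2]], Q = [[1]].
Insert 3: appended to row 1. P = [[2, 3]], Q = [[1, 2]].
Insert 1: 1 bumps 2 from row 1; 2 starts row 2. P = [[1, 3], [2]], Q = [[1, 2], [3]].

So P = [[1, 3], [2]], Q = [[1, 2], [3]].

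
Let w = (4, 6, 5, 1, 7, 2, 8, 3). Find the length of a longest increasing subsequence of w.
4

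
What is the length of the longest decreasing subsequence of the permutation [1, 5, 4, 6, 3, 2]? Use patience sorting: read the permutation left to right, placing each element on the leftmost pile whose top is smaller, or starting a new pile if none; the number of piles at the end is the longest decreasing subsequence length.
4

1: new pile. tops = [1]
5: onto pile 1 (replacing 1). tops = [5]
4: new pile. tops = [5, 4]
6: onto pile 1 (replacing 5). tops = [6, 4]
3: new pile. tops = [6, 4, 3]
2: new pile. tops = [6, 4, 3, 2]

4 piles, so the longest decreasing subsequence has length 4.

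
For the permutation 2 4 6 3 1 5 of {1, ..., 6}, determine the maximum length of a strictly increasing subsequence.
3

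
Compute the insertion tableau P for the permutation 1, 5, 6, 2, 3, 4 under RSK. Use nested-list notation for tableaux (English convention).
P = [[1, 2, 3, 4], [5, 6]]

Insert 1: appended to row 1. P = [[1]].
Insert 5: appended to row 1. P = [[1, 5]].
Insert 6: appended to row 1. P = [[1, 5, 6]].
Insert 2: 2 bumps 5 from row 1; 5 starts row 2. P = [[1, 2, 6], [5]].
Insert 3: 3 bumps 6 from row 1; 6 appends to row 2. P = [[1, 2, 3], [5, 6]].
Insert 4: appended to row 1. P = [[1, 2, 3, 4], [5, 6]].

So P = [[1, 2, 3, 4], [5, 6]].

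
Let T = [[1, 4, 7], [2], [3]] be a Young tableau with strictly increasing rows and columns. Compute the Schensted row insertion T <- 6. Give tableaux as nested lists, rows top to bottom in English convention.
[[1, 4, 6], [2, 7], [3]]

In row 1, 6 replaces 7 (the leftmost entry greater than 6); 7 is bumped to row 2. 7 is appended to row 2. The new tableau is [[1, 4, 6], [2, 7], [3]].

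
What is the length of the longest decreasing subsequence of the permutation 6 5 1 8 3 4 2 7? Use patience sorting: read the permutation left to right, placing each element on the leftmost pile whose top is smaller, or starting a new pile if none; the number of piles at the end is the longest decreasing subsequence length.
4

6: new pile. tops = [6]
5: new pile. tops = [6, 5]
1: new pile. tops = [6, 5, 1]
8: onto pile 1 (replacing 6). tops = [8, 5, 1]
3: onto pile 3 (replacing 1). tops = [8, 5, 3]
4: onto pile 3 (replacing 3). tops = [8, 5, 4]
2: new pile. tops = [8, 5, 4, 2]
7: onto pile 2 (replacing 5). tops = [8, 7, 4, 2]

4 piles, so the longest decreasing subsequence has length 4.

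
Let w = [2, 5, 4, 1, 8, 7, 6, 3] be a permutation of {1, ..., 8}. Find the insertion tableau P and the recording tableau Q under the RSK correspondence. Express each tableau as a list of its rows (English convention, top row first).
P = [[1, 3, 6], [2, 4], [5, 7], [8]], Q = [[1, 2, 5], [3, 6], [4, 7], [8]]

Insert each entry of the permutation into P by Schensted row insertion, recording in Q the position of each new cell.

Insert 2: appended to row 1. P = [[2]].
Insert 5: appended to row 1. P = [[2, 5]].
Insert 4: 4 bumps 5 from row 1; 5 starts row 2. P = [[2, 4], [5]].
Insert 1: 1 bumps 2 from row 1; 2 bumps 5 from row 2; 5 starts row 3. P = [[1, 4], [2], [5]].
Insert 8: appended to row 1. P = [[1, 4, 8], [2], [5]].
Insert 7: 7 bumps 8 from row 1; 8 appends to row 2. P = [[1, 4, 7], [2, 8], [5]].
Insert 6: 6 bumps 7 from row 1; 7 bumps 8 from row 2; 8 appends to row 3. P = [[1, 4, 6], [2, 7], [5, 8]].
Insert 3: 3 bumps 4 from row 1; 4 bumps 7 from row 2; 7 bumps 8 from row 3; 8 starts row 4. P = [[1, 3, 6], [2, 4], [5, 7], [8]].

So P = [[1, 3, 6], [2, 4], [5, 7], [8]], Q = [[1, 2, 5], [3, 6], [4, 7], [8]].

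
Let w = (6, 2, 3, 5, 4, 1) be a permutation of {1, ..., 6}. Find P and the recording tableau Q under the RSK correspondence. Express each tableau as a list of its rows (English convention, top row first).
Insert each entry of the permutation into P by Schensted row insertion, recording in Q the position of each new cell.

Insert 6: appended to row 1. P = [[6]].
Insert 2: 2 bumps 6 from row 1; 6 starts row 2. P = [[2], [6]].
Insert 3: appended to row 1. P = [[2, 3], [6]].
Insert 5: appended to row 1. P = [[2, 3, 5], [6]].
Insert 4: 4 bumps 5 from row 1; 5 bumps 6 from row 2; 6 starts row 3. P = [[2, 3, 4], [5], [6]].
Insert 1: 1 bumps 2 from row 1; 2 bumps 5 from row 2; 5 bumps 6 from row 3; 6 starts row 4. P = [[1, 3, 4], [2], [5], [6]].

So P = [[1, 3, 4], [2], [5], [6]], Q = [[1, 3, 4], [2], [5], [6]].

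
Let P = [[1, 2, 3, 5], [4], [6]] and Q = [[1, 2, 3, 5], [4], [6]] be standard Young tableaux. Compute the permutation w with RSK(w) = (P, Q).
1 2 6 4 5 3

Reverse RSK: for i = n, n-1, ..., 1, locate i in Q, remove the corresponding corner cell from P, and reverse-bump its entry up through P; the value ejected from row 1 is w(i).

So w = 1 2 6 4 5 3.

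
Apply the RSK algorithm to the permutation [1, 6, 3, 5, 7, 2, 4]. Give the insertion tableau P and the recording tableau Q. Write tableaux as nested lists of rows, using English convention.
Insert each entry of the permutation into P by Schensted row insertion, recording in Q the position of each new cell.

Insert 1: appended to row 1. P = [[1]].
Insert 6: appended to row 1. P = [[1, 6]].
Insert 3: 3 bumps 6 from row 1; 6 starts row 2. P = [[1, 3], [6]].
Insert 5: appended to row 1. P = [[1, 3, 5], [6]].
Insert 7: appended to row 1. P = [[1, 3, 5, 7], [6]].
Insert 2: 2 bumps 3 from row 1; 3 bumps 6 from row 2; 6 starts row 3. P = [[1, 2, 5, 7], [3], [6]].
Insert 4: 4 bumps 5 from row 1; 5 appends to row 2. P = [[1, 2, 4, 7], [3, 5], [6]].

So P = [[1, 2, 4, 7], [3, 5], [6]], Q = [[1, 2, 4, 5], [3, 7], [6]].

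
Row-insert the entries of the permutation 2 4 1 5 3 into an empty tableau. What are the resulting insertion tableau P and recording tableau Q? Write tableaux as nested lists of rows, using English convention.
P = [[1, 3, 5], [2, 4]], Q = [[1, 2, 4], [3, 5]]

Insert each entry of the permutation into P by Schensted row insertion, recording in Q the position of each new cell.

Insert 2: appended to row 1. P = [[2]], Q = [[1]].
Insert 4: appended to row 1. P = [[2, 4]], Q = [[1, 2]].
Insert 1: 1 bumps 2 from row 1; 2 starts row 2. P = [[1, 4], [2]], Q = [[1, 2], [3]].
Insert 5: appended to row 1. P = [[1, 4, 5], [2]], Q = [[1, 2, 4], [3]].
Insert 3: 3 bumps 4 from row 1; 4 appends to row 2. P = [[1, 3, 5], [2, 4]], Q = [[1, 2, 4], [3, 5]].

So P = [[1, 3, 5], [2, 4]], Q = [[1, 2, 4], [3, 5]].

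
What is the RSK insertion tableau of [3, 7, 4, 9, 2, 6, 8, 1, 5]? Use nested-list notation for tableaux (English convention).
After inserting 3: P = [[3]].
After inserting 7: P = [[3, 7]].
After inserting 4: P = [[3, 4], [7]].
After inserting 9: P = [[3, 4, 9], [7]].
After inserting 2: P = [[2, 4, 9], [3], [7]].
After inserting 6: P = [[2, 4, 6], [3, 9], [7]].
After inserting 8: P = [[2, 4, 6, 8], [3, 9], [7]].
After inserting 1: P = [[1, 4, 6, 8], [2, 9], [3], [7]].
After inserting 5: P = [[1, 4, 5, 8], [2, 6], [3, 9], [7]].

So P = [[1, 4, 5, 8], [2, 6], [3, 9], [7]].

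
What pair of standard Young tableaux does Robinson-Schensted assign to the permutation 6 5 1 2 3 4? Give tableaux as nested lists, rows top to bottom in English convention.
Insert each entry of the permutation into P by Schensted row insertion, recording in Q the position of each new cell.

Insert 6: appended to row 1. P = [[6]].
Insert 5: 5 bumps 6 from row 1; 6 starts row 2. P = [[5], [6]].
Insert 1: 1 bumps 5 from row 1; 5 bumps 6 from row 2; 6 starts row 3. P = [[1], [5], [6]].
Insert 2: appended to row 1. P = [[1, 2], [5], [6]].
Insert 3: appended to row 1. P = [[1, 2, 3], [5], [6]].
Insert 4: appended to row 1. P = [[1, 2, 3, 4], [5], [6]].

So P = [[1, 2, 3, 4], [5], [6]], Q = [[1, 4, 5, 6], [2], [3]].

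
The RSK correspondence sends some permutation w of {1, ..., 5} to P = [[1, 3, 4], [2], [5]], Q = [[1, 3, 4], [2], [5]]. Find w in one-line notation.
Reverse the RSK construction: for i from n down to 1, find the cell of Q containing i, remove the entry at that cell from P, and reverse-bump it up through P; the value ejected from row 1 is w(i).

Step i=5: Q has 5 at row 3, column 1; remove 5 from row 3 of P and reverse-bump: 5 enters row 2 and ejects 2; 2 enters row 1 and ejects 1. So w(5) = 1. P is now [[2, 3, 4], [5]].
Step i=4: Q has 4 at row 1, column 3; remove that cell from P, ejecting 4. So w(4) = 4. P is now [[2, 3], [5]].
Step i=3: Q has 3 at row 1, column 2; remove that cell from P, ejecting 3. So w(3) = 3. P is now [[2], [5]].
Step i=2: Q has 2 at row 2, column 1; remove 5 from row 2 of P and reverse-bump: 5 enters row 1 and ejects 2. So w(2) = 2. P is now [[5]].
Step i=1: Q has 1 at row 1, column 1; remove that cell from P, ejecting 5. So w(1) = 5. P is now [].

So w = 5 2 3 4 1.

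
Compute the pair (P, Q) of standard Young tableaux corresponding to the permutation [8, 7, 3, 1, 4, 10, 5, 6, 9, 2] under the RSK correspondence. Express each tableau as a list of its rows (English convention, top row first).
P = [[1, 2, 5, 6, 9], [3, 4], [7, 10], [8]], Q = [[1, 5, 6, 8, 9], [2, 7], [3, 10], [4]]

Insert each entry of the permutation into P by Schensted row insertion, recording in Q the position of each new cell.

Insert 8: appended to row 1. P = [[8]].
Insert 7: 7 bumps 8 from row 1; 8 starts row 2. P = [[7], [8]].
Insert 3: 3 bumps 7 from row 1; 7 bumps 8 from row 2; 8 starts row 3. P = [[3], [7], [8]].
Insert 1: 1 bumps 3 from row 1; 3 bumps 7 from row 2; 7 bumps 8 from row 3; 8 starts row 4. P = [[1], [3], [7], [8]].
Insert 4: appended to row 1. P = [[1, 4], [3], [7], [8]].
Insert 10: appended to row 1. P = [[1, 4, 10], [3], [7], [8]].
Insert 5: 5 bumps 10 from row 1; 10 appends to row 2. P = [[1, 4, 5], [3, 10], [7], [8]].
Insert 6: appended to row 1. P = [[1, 4, 5, 6], [3, 10], [7], [8]].
Insert 9: appended to row 1. P = [[1, 4, 5, 6, 9], [3, 10], [7], [8]].
Insert 2: 2 bumps 4 from row 1; 4 bumps 10 from row 2; 10 appends to row 3. P = [[1, 2, 5, 6, 9], [3, 4], [7, 10], [8]].

So P = [[1, 2, 5, 6, 9], [3, 4], [7, 10], [8]], Q = [[1, 5, 6, 8, 9], [2, 7], [3, 10], [4]].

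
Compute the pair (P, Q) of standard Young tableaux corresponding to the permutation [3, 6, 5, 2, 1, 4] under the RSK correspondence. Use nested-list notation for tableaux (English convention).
Insert each entry of the permutation into P by Schensted row insertion, recording in Q the position of each new cell.

After inserting 3: P = [[3]].
After inserting 6: P = [[3, 6]].
After inserting 5: P = [[3, 5], [6]].
After inserting 2: P = [[2, 5], [3], [6]].
After inserting 1: P = [[1, 5], [2], [3], [6]].
After inserting 4: P = [[1, 4], [2, 5], [3], [6]].

So P = [[1, 4], [2, 5], [3], [6]], Q = [[1, 2], [3, 6], [4], [5]].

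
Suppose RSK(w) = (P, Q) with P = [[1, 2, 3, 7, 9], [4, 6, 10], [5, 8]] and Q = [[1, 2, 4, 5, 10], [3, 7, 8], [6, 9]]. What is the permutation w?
1 5 4 8 10 2 6 7 3 9

Reverse RSK: for i = n, n-1, ..., 1, locate i in Q, remove the corresponding corner cell from P, and reverse-bump its entry up through P; the value ejected from row 1 is w(i).

So w = 1 5 4 8 10 2 6 7 3 9.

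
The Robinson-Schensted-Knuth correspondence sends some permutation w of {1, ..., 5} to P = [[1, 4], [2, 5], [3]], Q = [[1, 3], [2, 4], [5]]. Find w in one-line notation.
3 2 5 4 1

Reverse the RSK construction: for i from n down to 1, find the cell of Q containing i, remove the entry at that cell from P, and reverse-bump it up through P; the value ejected from row 1 is w(i).

Step i=5: Q has 5 at row 3, column 1; remove 3 from row 3 of P and reverse-bump: 3 enters row 2 and ejects 2; 2 enters row 1 and ejects 1. So w(5) = 1. P is now [[2, 4], [3, 5]].
Step i=4: Q has 4 at row 2, column 2; remove 5 from row 2 of P and reverse-bump: 5 enters row 1 and ejects 4. So w(4) = 4. P is now [[2, 5], [3]].
Step i=3: Q has 3 at row 1, column 2; remove that cell from P, ejecting 5. So w(3) = 5. P is now [[2], [3]].
Step i=2: Q has 2 at row 2, column 1; remove 3 from row 2 of P and reverse-bump: 3 enters row 1 and ejects 2. So w(2) = 2. P is now [[3]].
Step i=1: Q has 1 at row 1, column 1; remove that cell from P, ejecting 3. So w(1) = 3. P is now [].

So w = 3 2 5 4 1.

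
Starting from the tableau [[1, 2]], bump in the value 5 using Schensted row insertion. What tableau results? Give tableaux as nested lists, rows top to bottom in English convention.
5 is larger than every entry of row 1, so it is appended to row 1. The new tableau is [[1, 2, 5]].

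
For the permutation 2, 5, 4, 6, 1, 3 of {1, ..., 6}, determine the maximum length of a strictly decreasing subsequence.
3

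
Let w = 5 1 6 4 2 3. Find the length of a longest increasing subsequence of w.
3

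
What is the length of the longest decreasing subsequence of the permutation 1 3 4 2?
2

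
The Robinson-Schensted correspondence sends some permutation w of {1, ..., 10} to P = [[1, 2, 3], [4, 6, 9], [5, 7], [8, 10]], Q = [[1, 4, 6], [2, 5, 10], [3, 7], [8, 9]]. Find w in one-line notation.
8 5 4 10 7 9 6 1 2 3

Reverse the RSK construction: for i from n down to 1, find the cell of Q containing i, remove the entry at that cell from P, and reverse-bump it up through P; the value ejected from row 1 is w(i).

Step i=10: Q has 10 at row 2, column 3; remove 9 from row 2 of P and reverse-bump: 9 enters row 1 and ejects 3. So w(10) = 3. P is now [[1, 2, 9], [4, 6], [5, 7], [8, 10]].
Step i=9: Q has 9 at row 4, column 2; remove 10 from row 4 of P and reverse-bump: 10 enters row 3 and ejects 7; 7 enters row 2 and ejects 6; 6 enters row 1 and ejects 2. So w(9) = 2. P is now [[1, 6, 9], [4, 7], [5, 10], [8]].
Step i=8: Q has 8 at row 4, column 1; remove 8 from row 4 of P and reverse-bump: 8 enters row 3 and ejects 5; 5 enters row 2 and ejects 4; 4 enters row 1 and ejects 1. So w(8) = 1. P is now [[4, 6, 9], [5, 7], [8, 10]].
Step i=7: Q has 7 at row 3, column 2; remove 10 from row 3 of P and reverse-bump: 10 enters row 2 and ejects 7; 7 enters row 1 and ejects 6. So w(7) = 6. P is now [[4, 7, 9], [5, 10], [8]].
Step i=6: Q has 6 at row 1, column 3; remove that cell from P, ejecting 9. So w(6) = 9. P is now [[4, 7], [5, 10], [8]].
Step i=5: Q has 5 at row 2, column 2; remove 10 from row 2 of P and reverse-bump: 10 enters row 1 and ejects 7. So w(5) = 7. P is now [[4, 10], [5], [8]].
Step i=4: Q has 4 at row 1, column 2; remove that cell from P, ejecting 10. So w(4) = 10. P is now [[4], [5], [8]].
Step i=3: Q has 3 at row 3, column 1; remove 8 from row 3 of P and reverse-bump: 8 enters row 2 and ejects 5; 5 enters row 1 and ejects 4. So w(3) = 4. P is now [[5], [8]].
Step i=2: Q has 2 at row 2, column 1; remove 8 from row 2 of P and reverse-bump: 8 enters row 1 and ejects 5. So w(2) = 5. P is now [[8]].
Step i=1: Q has 1 at row 1, column 1; remove that cell from P, ejecting 8. So w(1) = 8. P is now [].

So w = 8 5 4 10 7 9 6 1 2 3.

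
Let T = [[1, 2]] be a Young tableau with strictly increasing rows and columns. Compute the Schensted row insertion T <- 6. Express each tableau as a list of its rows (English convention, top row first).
[[1, 2, 6]]

6 is larger than every entry of row 1, so it is appended to row 1. The new tableau is [[1, 2, 6]].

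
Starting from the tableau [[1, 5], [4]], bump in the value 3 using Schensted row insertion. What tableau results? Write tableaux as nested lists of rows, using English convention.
In row 1, 3 replaces 5 (the leftmost entry greater than 3); 5 is bumped to row 2. 5 is appended to row 2. The new tableau is [[1, 3], [4, 5]].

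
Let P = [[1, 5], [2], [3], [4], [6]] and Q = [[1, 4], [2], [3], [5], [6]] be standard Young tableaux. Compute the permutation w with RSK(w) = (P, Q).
6 4 3 5 2 1

Reverse the RSK construction: for i from n down to 1, find the cell of Q containing i, remove the entry at that cell from P, and reverse-bump it up through P; the value ejected from row 1 is w(i).

Step i=6: Q has 6 at row 5, column 1; remove 6 from row 5 of P and reverse-bump: 6 enters row 4 and ejects 4; 4 enters row 3 and ejects 3; 3 enters row 2 and ejects 2; 2 enters row 1 and ejects 1. So w(6) = 1. P is now [[2, 5], [3], [4], [6]].
Step i=5: Q has 5 at row 4, column 1; remove 6 from row 4 of P and reverse-bump: 6 enters row 3 and ejects 4; 4 enters row 2 and ejects 3; 3 enters row 1 and ejects 2. So w(5) = 2. P is now [[3, 5], [4], [6]].
Step i=4: Q has 4 at row 1, column 2; remove that cell from P, ejecting 5. So w(4) = 5. P is now [[3], [4], [6]].
Step i=3: Q has 3 at row 3, column 1; remove 6 from row 3 of P and reverse-bump: 6 enters row 2 and ejects 4; 4 enters row 1 and ejects 3. So w(3) = 3. P is now [[4], [6]].
Step i=2: Q has 2 at row 2, column 1; remove 6 from row 2 of P and reverse-bump: 6 enters row 1 and ejects 4. So w(2) = 4. P is now [[6]].
Step i=1: Q has 1 at row 1, column 1; remove that cell from P, ejecting 6. So w(1) = 6. P is now [].

So w = 6 4 3 5 2 1.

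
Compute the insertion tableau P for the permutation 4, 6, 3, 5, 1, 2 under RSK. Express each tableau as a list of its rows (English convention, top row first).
P = [[1, 2], [3, 5], [4, 6]]

Insert 4: appended to row 1. P = [[4]].
Insert 6: appended to row 1. P = [[4, 6]].
Insert 3: 3 bumps 4 from row 1; 4 starts row 2. P = [[3, 6], [4]].
Insert 5: 5 bumps 6 from row 1; 6 appends to row 2. P = [[3, 5], [4, 6]].
Insert 1: 1 bumps 3 from row 1; 3 bumps 4 from row 2; 4 starts row 3. P = [[1, 5], [3, 6], [4]].
Insert 2: 2 bumps 5 from row 1; 5 bumps 6 from row 2; 6 appends to row 3. P = [[1, 2], [3, 5], [4, 6]].

So P = [[1, 2], [3, 5], [4, 6]].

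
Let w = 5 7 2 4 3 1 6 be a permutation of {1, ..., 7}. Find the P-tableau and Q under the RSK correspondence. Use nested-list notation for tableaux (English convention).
P = [[1, 3, 6], [2, 7], [4], [5]], Q = [[1, 2, 7], [3, 4], [5], [6]]

Insert each entry of the permutation into P by Schensted row insertion, recording in Q the position of each new cell.

Insert 5: appended to row 1. P = [[5]].
Insert 7: appended to row 1. P = [[5, 7]].
Insert 2: 2 bumps 5 from row 1; 5 starts row 2. P = [[2, 7], [5]].
Insert 4: 4 bumps 7 from row 1; 7 appends to row 2. P = [[2, 4], [5, 7]].
Insert 3: 3 bumps 4 from row 1; 4 bumps 5 from row 2; 5 starts row 3. P = [[2, 3], [4, 7], [5]].
Insert 1: 1 bumps 2 from row 1; 2 bumps 4 from row 2; 4 bumps 5 from row 3; 5 starts row 4. P = [[1, 3], [2, 7], [4], [5]].
Insert 6: appended to row 1. P = [[1, 3, 6], [2, 7], [4], [5]].

So P = [[1, 3, 6], [2, 7], [4], [5]], Q = [[1, 2, 7], [3, 4], [5], [6]].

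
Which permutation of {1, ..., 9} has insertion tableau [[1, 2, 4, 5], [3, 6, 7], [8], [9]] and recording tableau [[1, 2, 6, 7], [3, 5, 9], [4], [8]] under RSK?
Reverse the RSK construction: for i from n down to 1, find the cell of Q containing i, remove the entry at that cell from P, and reverse-bump it up through P; the value ejected from row 1 is w(i).

Step i=9: Q has 9 at row 2, column 3; remove 7 from row 2 of P and reverse-bump: 7 enters row 1 and ejects 5. So w(9) = 5. P is now [[1, 2, 4, 7], [3, 6], [8], [9]].
Step i=8: Q has 8 at row 4, column 1; remove 9 from row 4 of P and reverse-bump: 9 enters row 3 and ejects 8; 8 enters row 2 and ejects 6; 6 enters row 1 and ejects 4. So w(8) = 4. P is now [[1, 2, 6, 7], [3, 8], [9]].
Step i=7: Q has 7 at row 1, column 4; remove that cell from P, ejecting 7. So w(7) = 7. P is now [[1, 2, 6], [3, 8], [9]].
Step i=6: Q has 6 at row 1, column 3; remove that cell from P, ejecting 6. So w(6) = 6. P is now [[1, 2], [3, 8], [9]].
Step i=5: Q has 5 at row 2, column 2; remove 8 from row 2 of P and reverse-bump: 8 enters row 1 and ejects 2. So w(5) = 2. P is now [[1, 8], [3], [9]].
Step i=4: Q has 4 at row 3, column 1; remove 9 from row 3 of P and reverse-bump: 9 enters row 2 and ejects 3; 3 enters row 1 and ejects 1. So w(4) = 1. P is now [[3, 8], [9]].
Step i=3: Q has 3 at row 2, column 1; remove 9 from row 2 of P and reverse-bump: 9 enters row 1 and ejects 8. So w(3) = 8. P is now [[3, 9]].
Step i=2: Q has 2 at row 1, column 2; remove that cell from P, ejecting 9. So w(2) = 9. P is now [[3]].
Step i=1: Q has 1 at row 1, column 1; remove that cell from P, ejecting 3. So w(1) = 3. P is now [].

So w = 3 9 8 1 2 6 7 4 5.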